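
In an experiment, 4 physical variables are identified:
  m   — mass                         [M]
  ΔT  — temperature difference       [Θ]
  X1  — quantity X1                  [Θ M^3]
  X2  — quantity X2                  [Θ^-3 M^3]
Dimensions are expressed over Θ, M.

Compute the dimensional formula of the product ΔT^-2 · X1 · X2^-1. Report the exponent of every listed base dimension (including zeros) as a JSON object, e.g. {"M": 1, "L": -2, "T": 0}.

Exponent matrix [Θ,M] × [m,ΔT,X1,X2]:
  Θ: [ 0  1  1 -3]
  M: [ 1  0  3  3]
  [Θ]: (-2)·1+(1)·1+(-1)·-3 = 2
  [M]: (-2)·0+(1)·3+(-1)·3 = 0
⇒ Θ^2

{"Θ": 2, "M": 0}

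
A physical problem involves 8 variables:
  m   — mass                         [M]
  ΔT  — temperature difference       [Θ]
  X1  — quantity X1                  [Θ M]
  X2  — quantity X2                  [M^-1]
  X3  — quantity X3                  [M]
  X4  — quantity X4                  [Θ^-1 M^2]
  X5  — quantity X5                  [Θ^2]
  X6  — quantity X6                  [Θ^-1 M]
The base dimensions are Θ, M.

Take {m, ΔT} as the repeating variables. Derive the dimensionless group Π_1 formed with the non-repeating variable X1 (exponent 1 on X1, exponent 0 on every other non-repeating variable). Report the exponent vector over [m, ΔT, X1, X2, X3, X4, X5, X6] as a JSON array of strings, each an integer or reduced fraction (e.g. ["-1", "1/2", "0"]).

["-1", "-1", "1", "0", "0", "0", "0", "0"]

Write exponents as rows Θ,M / cols m,ΔT,X1,X2,X3,X4,X5,X6:
  Θ: [ 0  1  1  0  0 -1  2 -1]
  M: [ 1  0  1 -1  1  2  0  1]
Echelon form has 2 nonzero rows (pivots: m,ΔT)
Repeat: m,ΔT; free: X1,X2,X3,X4,X5,X6
RREF:
  r0: [   1    0    1   -1    1    2    0    1]
  r1: [   0    1    1    0    0   -1    2   -1]
Fix exponent of X1 at 1, X2 at 0, X3 at 0, X4 at 0, X5 at 0, X6 at 0; solve each RREF row for its pivot's exponent:
  r0: exp(m) + (1)·1 = 0 ⇒ exp(m) = -1
  r1: exp(ΔT) + (1)·1 = 0 ⇒ exp(ΔT) = -1
Π_1 = m^-1 · ΔT^-1 · X1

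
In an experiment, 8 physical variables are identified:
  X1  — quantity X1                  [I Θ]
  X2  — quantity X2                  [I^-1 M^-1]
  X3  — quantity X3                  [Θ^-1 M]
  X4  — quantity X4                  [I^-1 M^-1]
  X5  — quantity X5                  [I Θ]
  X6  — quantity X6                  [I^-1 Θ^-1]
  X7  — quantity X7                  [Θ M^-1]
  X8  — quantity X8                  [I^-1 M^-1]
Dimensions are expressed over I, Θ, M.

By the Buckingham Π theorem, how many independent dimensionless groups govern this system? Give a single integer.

6

Dimensional matrix (I×Θ×M by X1×X2×X3×X4×X5×X6×X7×X8):
  I: [ 1 -1  0 -1  1 -1  0 -1]
  Θ: [ 1  0 -1  0  1 -1  1  0]
  M: [ 0 -1  1 -1  0  0 -1 -1]
Echelon form has 2 nonzero rows (pivots: X1,X2)
8 vars − rank 2 = 6 Π groups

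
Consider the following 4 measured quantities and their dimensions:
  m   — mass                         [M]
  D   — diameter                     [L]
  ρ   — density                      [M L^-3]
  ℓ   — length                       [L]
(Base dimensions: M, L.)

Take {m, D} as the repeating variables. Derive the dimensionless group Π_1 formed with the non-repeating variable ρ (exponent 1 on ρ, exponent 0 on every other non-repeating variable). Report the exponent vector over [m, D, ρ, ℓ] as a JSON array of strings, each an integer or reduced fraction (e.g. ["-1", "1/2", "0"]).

["-1", "3", "1", "0"]

Dimensional matrix (M×L by m×D×ρ×ℓ):
  M: [ 1  0  1  0]
  L: [ 0  1 -3  1]
Echelon form has 2 nonzero rows (pivots: m,D)
Pivot set = {m,D}, free = {ρ,ℓ}
RREF:
  r0: [   1    0    1    0]
  r1: [   0    1   -3    1]
Fix exponent of ρ at 1, ℓ at 0; solve each RREF row for its pivot's exponent:
  r0: exp(m) + (1)·1 = 0 ⇒ exp(m) = -1
  r1: exp(D) + (-3)·1 = 0 ⇒ exp(D) = 3
Π_1 = m^-1 · D^3 · ρ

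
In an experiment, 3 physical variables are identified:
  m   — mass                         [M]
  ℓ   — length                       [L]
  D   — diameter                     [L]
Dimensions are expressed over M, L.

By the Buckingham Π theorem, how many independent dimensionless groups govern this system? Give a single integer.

1

Dimensional matrix (M×L by m×ℓ×D):
  M: [ 1  0  0]
  L: [ 0  1  1]
Row reduction gives pivot columns m,ℓ; rank = 2
Π count = n − r = 3 − 2 = 1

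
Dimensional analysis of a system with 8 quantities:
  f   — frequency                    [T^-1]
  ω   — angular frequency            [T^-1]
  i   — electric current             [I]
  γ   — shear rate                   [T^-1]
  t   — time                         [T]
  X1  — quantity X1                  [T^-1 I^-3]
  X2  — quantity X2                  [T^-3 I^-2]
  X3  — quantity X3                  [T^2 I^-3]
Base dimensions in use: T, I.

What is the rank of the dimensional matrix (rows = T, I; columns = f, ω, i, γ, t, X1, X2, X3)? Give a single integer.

Write exponents as rows T,I / cols f,ω,i,γ,t,X1,X2,X3:
  T: [-1 -1  0 -1  1 -1 -3  2]
  I: [ 0  0  1  0  0 -3 -2 -3]
Row reduction gives pivot columns f,i; rank = 2

2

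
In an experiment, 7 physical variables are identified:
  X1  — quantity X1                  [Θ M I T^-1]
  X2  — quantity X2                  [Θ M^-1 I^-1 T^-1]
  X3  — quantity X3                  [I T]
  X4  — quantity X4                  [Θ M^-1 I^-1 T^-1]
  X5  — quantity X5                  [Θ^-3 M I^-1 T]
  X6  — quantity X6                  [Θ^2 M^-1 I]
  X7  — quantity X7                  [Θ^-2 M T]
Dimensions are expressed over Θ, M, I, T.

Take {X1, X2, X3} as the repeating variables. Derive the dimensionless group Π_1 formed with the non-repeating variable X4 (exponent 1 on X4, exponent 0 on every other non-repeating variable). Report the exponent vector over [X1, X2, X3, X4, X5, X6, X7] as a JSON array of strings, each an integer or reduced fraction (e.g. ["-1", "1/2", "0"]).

Dimensional matrix (Θ×M×I×T by X1×X2×X3×X4×X5×X6×X7):
  Θ: [ 1  1  0  1 -3  2 -2]
  M: [ 1 -1  0 -1  1 -1  1]
  I: [ 1 -1  1 -1 -1  1  0]
  T: [-1 -1  1 -1  1  0  1]
Echelon form has 3 nonzero rows (pivots: X1,X2,X3)
Repeat: X1,X2,X3; free: X4,X5,X6,X7
RREF:
  r0: [   1    0    0    0   -1  1/2 -1/2]
  r1: [   0    1    0    1   -2  3/2 -3/2]
  r2: [   0    0    1    0   -2    2   -1]
  r3: [   0    0    0    0    0    0    0]
Fix exponent of X4 at 1, X5 at 0, X6 at 0, X7 at 0; solve each RREF row for its pivot's exponent:
  r0: exp(X1) + (0)·1 = 0 ⇒ exp(X1) = 0
  r1: exp(X2) + (1)·1 = 0 ⇒ exp(X2) = -1
  r2: exp(X3) + (0)·1 = 0 ⇒ exp(X3) = 0
Π_1 = X2^-1 · X4

["0", "-1", "0", "1", "0", "0", "0"]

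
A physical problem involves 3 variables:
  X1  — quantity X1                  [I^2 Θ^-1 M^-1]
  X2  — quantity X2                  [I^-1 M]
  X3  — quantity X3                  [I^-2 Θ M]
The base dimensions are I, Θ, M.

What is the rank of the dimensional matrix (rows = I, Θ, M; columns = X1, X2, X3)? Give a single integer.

Dimensional matrix (I×Θ×M by X1×X2×X3):
  I: [ 2 -1 -2]
  Θ: [-1  0  1]
  M: [-1  1  1]
Echelon form has 2 nonzero rows (pivots: X1,X2)

2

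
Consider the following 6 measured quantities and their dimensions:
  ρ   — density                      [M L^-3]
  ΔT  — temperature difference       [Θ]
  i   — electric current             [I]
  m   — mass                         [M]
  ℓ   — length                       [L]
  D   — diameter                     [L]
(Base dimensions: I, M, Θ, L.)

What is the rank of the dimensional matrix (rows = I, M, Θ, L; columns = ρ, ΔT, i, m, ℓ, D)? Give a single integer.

Write exponents as rows I,M,Θ,L / cols ρ,ΔT,i,m,ℓ,D:
  I: [ 0  0  1  0  0  0]
  M: [ 1  0  0  1  0  0]
  Θ: [ 0  1  0  0  0  0]
  L: [-3  0  0  0  1  1]
Row reduction gives pivot columns ρ,ΔT,i,m; rank = 4

4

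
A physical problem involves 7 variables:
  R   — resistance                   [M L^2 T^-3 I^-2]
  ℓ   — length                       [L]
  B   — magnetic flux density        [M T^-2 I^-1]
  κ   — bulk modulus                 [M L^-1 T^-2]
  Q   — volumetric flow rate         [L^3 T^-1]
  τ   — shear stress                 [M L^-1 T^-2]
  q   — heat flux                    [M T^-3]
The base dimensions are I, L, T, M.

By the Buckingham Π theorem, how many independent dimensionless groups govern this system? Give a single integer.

Write exponents as rows I,L,T,M / cols R,ℓ,B,κ,Q,τ,q:
  I: [-2  0 -1  0  0  0  0]
  L: [ 2  1  0 -1  3 -1  0]
  T: [-3  0 -2 -2 -1 -2 -3]
  M: [ 1  0  1  1  0  1  1]
RREF → pivots at {R,ℓ,B,κ} ⇒ r = 4
Π count = n − r = 7 − 4 = 3

3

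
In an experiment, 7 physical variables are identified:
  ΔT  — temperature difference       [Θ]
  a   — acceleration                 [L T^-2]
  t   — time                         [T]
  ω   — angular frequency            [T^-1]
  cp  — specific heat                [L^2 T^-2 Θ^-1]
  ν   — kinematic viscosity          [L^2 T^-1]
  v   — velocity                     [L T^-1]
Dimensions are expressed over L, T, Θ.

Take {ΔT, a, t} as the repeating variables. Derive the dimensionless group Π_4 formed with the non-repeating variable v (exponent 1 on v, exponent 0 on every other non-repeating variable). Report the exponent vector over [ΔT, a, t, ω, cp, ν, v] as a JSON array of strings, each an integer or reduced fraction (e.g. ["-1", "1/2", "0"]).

["0", "-1", "-1", "0", "0", "0", "1"]

Exponent matrix [L,T,Θ] × [ΔT,a,t,ω,cp,ν,v]:
  L: [ 0  1  0  0  2  2  1]
  T: [ 0 -2  1 -1 -2 -1 -1]
  Θ: [ 1  0  0  0 -1  0  0]
Row reduction gives pivot columns ΔT,a,t; rank = 3
Pivot set = {ΔT,a,t}, free = {ω,cp,ν,v}
RREF:
  r0: [   1    0    0    0   -1    0    0]
  r1: [   0    1    0    0    2    2    1]
  r2: [   0    0    1   -1    2    3    1]
Fix exponent of v at 1, ω at 0, cp at 0, ν at 0; solve each RREF row for its pivot's exponent:
  r0: exp(ΔT) + (0)·1 = 0 ⇒ exp(ΔT) = 0
  r1: exp(a) + (1)·1 = 0 ⇒ exp(a) = -1
  r2: exp(t) + (1)·1 = 0 ⇒ exp(t) = -1
Π_4 = a^-1 · t^-1 · v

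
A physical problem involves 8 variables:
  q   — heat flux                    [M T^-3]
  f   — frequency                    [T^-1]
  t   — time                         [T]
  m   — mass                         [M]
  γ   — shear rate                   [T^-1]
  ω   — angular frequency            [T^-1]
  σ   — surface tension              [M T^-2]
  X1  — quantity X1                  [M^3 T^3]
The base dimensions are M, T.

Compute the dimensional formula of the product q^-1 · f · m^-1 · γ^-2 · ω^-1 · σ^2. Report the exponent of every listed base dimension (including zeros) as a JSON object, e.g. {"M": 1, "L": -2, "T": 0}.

{"M": 0, "T": 1}

Exponent matrix [M,T] × [q,f,t,m,γ,ω,σ,X1]:
  M: [ 1  0  0  1  0  0  1  3]
  T: [-3 -1  1  0 -1 -1 -2  3]
  [M]: (-1)·1+(1)·0+(-1)·1+(-2)·0+(-1)·0+(2)·1 = 0
  [T]: (-1)·-3+(1)·-1+(-1)·0+(-2)·-1+(-1)·-1+(2)·-2 = 1
⇒ T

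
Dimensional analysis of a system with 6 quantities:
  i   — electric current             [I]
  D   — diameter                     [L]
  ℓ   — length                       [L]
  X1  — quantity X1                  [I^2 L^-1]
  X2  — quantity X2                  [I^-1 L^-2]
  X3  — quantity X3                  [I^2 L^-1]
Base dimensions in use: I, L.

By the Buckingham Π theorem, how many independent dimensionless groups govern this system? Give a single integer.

4

Dimensional matrix (I×L by i×D×ℓ×X1×X2×X3):
  I: [ 1  0  0  2 -1  2]
  L: [ 0  1  1 -1 -2 -1]
Row reduction gives pivot columns i,D; rank = 2
Π count = n − r = 6 − 2 = 4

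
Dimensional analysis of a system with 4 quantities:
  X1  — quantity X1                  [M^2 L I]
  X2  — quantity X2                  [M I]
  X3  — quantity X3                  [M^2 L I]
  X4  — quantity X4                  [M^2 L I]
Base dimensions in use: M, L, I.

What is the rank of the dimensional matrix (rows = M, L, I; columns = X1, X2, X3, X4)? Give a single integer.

2

Write exponents as rows M,L,I / cols X1,X2,X3,X4:
  M: [ 2  1  2  2]
  L: [ 1  0  1  1]
  I: [ 1  1  1  1]
Row reduction gives pivot columns X1,X2; rank = 2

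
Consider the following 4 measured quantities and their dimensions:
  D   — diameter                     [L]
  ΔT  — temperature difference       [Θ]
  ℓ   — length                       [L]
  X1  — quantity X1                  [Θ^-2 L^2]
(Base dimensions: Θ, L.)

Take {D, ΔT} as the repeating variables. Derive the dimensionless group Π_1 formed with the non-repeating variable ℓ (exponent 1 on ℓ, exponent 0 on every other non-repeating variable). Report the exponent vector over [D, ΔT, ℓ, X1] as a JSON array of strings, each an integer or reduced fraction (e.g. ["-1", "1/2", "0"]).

Write exponents as rows Θ,L / cols D,ΔT,ℓ,X1:
  Θ: [ 0  1  0 -2]
  L: [ 1  0  1  2]
Row reduction gives pivot columns D,ΔT; rank = 2
Pivot set = {D,ΔT}, free = {ℓ,X1}
RREF:
  r0: [   1    0    1    2]
  r1: [   0    1    0   -2]
Fix exponent of ℓ at 1, X1 at 0; solve each RREF row for its pivot's exponent:
  r0: exp(D) + (1)·1 = 0 ⇒ exp(D) = -1
  r1: exp(ΔT) + (0)·1 = 0 ⇒ exp(ΔT) = 0
Π_1 = D^-1 · ℓ

["-1", "0", "1", "0"]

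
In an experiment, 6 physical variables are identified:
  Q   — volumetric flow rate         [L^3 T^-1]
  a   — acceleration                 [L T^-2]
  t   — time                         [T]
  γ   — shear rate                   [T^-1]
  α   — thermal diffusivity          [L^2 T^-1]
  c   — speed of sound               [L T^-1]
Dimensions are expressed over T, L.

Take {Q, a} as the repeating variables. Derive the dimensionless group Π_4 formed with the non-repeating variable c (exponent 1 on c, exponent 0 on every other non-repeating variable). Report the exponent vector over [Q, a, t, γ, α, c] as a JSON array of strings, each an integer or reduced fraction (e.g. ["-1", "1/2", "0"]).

Write exponents as rows T,L / cols Q,a,t,γ,α,c:
  T: [-1 -2  1 -1 -1 -1]
  L: [ 3  1  0  0  2  1]
RREF → pivots at {Q,a} ⇒ r = 2
Pivot set = {Q,a}, free = {t,γ,α,c}
RREF:
  r0: [   1    0  1/5 -1/5  3/5  1/5]
  r1: [   0    1 -3/5  3/5  1/5  2/5]
Fix exponent of c at 1, t at 0, γ at 0, α at 0; solve each RREF row for its pivot's exponent:
  r0: exp(Q) + (1/5)·1 = 0 ⇒ exp(Q) = -1/5
  r1: exp(a) + (2/5)·1 = 0 ⇒ exp(a) = -2/5
Π_4 = Q^(-1/5) · a^(-2/5) · c

["-1/5", "-2/5", "0", "0", "0", "1"]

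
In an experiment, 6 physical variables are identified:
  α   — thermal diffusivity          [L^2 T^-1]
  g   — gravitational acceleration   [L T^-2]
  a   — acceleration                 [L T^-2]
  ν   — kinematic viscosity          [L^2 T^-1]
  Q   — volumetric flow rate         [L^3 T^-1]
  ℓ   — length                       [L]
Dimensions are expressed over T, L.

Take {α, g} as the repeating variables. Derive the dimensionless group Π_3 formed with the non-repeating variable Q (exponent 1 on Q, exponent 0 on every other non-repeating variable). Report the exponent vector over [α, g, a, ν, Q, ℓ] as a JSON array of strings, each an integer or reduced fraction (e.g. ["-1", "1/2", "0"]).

Exponent matrix [T,L] × [α,g,a,ν,Q,ℓ]:
  T: [-1 -2 -2 -1 -1  0]
  L: [ 2  1  1  2  3  1]
RREF → pivots at {α,g} ⇒ r = 2
Repeat: α,g; free: a,ν,Q,ℓ
RREF:
  r0: [   1    0    0    1  5/3  2/3]
  r1: [   0    1    1    0 -1/3 -1/3]
Fix exponent of Q at 1, a at 0, ν at 0, ℓ at 0; solve each RREF row for its pivot's exponent:
  r0: exp(α) + (5/3)·1 = 0 ⇒ exp(α) = -5/3
  r1: exp(g) + (-1/3)·1 = 0 ⇒ exp(g) = 1/3
Π_3 = α^(-5/3) · g^(1/3) · Q

["-5/3", "1/3", "0", "0", "1", "0"]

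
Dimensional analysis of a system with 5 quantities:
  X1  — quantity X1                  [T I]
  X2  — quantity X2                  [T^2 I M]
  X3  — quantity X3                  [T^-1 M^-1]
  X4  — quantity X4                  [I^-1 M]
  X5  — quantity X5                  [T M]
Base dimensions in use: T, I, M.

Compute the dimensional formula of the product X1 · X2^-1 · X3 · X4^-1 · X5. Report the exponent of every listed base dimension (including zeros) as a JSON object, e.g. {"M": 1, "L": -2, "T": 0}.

{"T": -1, "I": 1, "M": -2}

Write exponents as rows T,I,M / cols X1,X2,X3,X4,X5:
  T: [ 1  2 -1  0  1]
  I: [ 1  1  0 -1  0]
  M: [ 0  1 -1  1  1]
  [T]: (1)·1+(-1)·2+(1)·-1+(-1)·0+(1)·1 = -1
  [I]: (1)·1+(-1)·1+(1)·0+(-1)·-1+(1)·0 = 1
  [M]: (1)·0+(-1)·1+(1)·-1+(-1)·1+(1)·1 = -2
⇒ T^-1 I M^-2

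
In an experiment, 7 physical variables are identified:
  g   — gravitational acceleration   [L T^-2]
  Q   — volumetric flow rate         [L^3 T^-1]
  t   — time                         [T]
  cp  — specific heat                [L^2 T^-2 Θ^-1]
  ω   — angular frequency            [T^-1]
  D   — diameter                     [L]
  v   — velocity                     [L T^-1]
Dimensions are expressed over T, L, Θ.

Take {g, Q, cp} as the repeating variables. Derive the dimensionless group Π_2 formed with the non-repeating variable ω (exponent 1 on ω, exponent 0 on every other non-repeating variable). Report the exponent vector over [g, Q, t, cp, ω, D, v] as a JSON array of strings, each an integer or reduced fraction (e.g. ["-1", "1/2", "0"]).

Dimensional matrix (T×L×Θ by g×Q×t×cp×ω×D×v):
  T: [-2 -1  1 -2 -1  0 -1]
  L: [ 1  3  0  2  0  1  1]
  Θ: [ 0  0  0 -1  0  0  0]
Row reduction gives pivot columns g,Q,cp; rank = 3
Pivot set = {g,Q,cp}, free = {t,ω,D,v}
RREF:
  r0: [   1    0 -3/5    0  3/5 -1/5  2/5]
  r1: [   0    1  1/5    0 -1/5  2/5  1/5]
  r2: [   0    0    0    1    0    0    0]
Fix exponent of ω at 1, t at 0, D at 0, v at 0; solve each RREF row for its pivot's exponent:
  r0: exp(g) + (3/5)·1 = 0 ⇒ exp(g) = -3/5
  r1: exp(Q) + (-1/5)·1 = 0 ⇒ exp(Q) = 1/5
  r2: exp(cp) + (0)·1 = 0 ⇒ exp(cp) = 0
Π_2 = g^(-3/5) · Q^(1/5) · ω

["-3/5", "1/5", "0", "0", "1", "0", "0"]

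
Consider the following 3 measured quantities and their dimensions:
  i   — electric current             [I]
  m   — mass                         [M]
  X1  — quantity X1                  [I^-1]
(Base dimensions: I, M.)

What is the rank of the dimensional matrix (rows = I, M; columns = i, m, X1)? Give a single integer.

2

Exponent matrix [I,M] × [i,m,X1]:
  I: [ 1  0 -1]
  M: [ 0  1  0]
RREF → pivots at {i,m} ⇒ r = 2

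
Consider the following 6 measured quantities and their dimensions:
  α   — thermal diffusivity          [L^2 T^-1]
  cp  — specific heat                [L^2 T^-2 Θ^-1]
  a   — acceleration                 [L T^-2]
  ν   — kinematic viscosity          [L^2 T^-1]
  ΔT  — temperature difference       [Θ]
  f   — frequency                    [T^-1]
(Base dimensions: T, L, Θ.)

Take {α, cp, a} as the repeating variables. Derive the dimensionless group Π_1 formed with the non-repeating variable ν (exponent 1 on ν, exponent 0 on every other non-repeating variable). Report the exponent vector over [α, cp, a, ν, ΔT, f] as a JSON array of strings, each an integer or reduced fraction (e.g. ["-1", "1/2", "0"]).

Dimensional matrix (T×L×Θ by α×cp×a×ν×ΔT×f):
  T: [-1 -2 -2 -1  0 -1]
  L: [ 2  2  1  2  0  0]
  Θ: [ 0 -1  0  0  1  0]
RREF → pivots at {α,cp,a} ⇒ r = 3
Repeat: α,cp,a; free: ν,ΔT,f
RREF:
  r0: [   1    0    0    1  2/3 -1/3]
  r1: [   0    1    0    0   -1    0]
  r2: [   0    0    1    0  2/3  2/3]
Fix exponent of ν at 1, ΔT at 0, f at 0; solve each RREF row for its pivot's exponent:
  r0: exp(α) + (1)·1 = 0 ⇒ exp(α) = -1
  r1: exp(cp) + (0)·1 = 0 ⇒ exp(cp) = 0
  r2: exp(a) + (0)·1 = 0 ⇒ exp(a) = 0
Π_1 = α^-1 · ν

["-1", "0", "0", "1", "0", "0"]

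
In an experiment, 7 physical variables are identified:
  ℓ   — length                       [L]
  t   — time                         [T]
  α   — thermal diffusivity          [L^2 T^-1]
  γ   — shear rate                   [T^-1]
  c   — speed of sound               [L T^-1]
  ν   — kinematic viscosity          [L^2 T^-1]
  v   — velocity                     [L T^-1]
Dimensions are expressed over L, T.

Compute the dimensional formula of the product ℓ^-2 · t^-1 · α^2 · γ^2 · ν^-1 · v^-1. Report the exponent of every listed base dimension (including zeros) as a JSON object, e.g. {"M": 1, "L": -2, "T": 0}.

{"L": -1, "T": -3}

Dimensional matrix (L×T by ℓ×t×α×γ×c×ν×v):
  L: [ 1  0  2  0  1  2  1]
  T: [ 0  1 -1 -1 -1 -1 -1]
  [L]: (-2)·1+(-1)·0+(2)·2+(2)·0+(-1)·2+(-1)·1 = -1
  [T]: (-2)·0+(-1)·1+(2)·-1+(2)·-1+(-1)·-1+(-1)·-1 = -3
⇒ L^-1 T^-3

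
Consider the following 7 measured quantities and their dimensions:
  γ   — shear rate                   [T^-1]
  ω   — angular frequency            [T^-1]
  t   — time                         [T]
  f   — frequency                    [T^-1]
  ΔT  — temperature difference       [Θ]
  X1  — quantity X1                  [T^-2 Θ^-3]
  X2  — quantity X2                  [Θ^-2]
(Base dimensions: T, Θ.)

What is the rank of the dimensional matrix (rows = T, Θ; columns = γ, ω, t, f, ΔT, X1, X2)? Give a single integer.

2

Dimensional matrix (T×Θ by γ×ω×t×f×ΔT×X1×X2):
  T: [-1 -1  1 -1  0 -2  0]
  Θ: [ 0  0  0  0  1 -3 -2]
RREF → pivots at {γ,ΔT} ⇒ r = 2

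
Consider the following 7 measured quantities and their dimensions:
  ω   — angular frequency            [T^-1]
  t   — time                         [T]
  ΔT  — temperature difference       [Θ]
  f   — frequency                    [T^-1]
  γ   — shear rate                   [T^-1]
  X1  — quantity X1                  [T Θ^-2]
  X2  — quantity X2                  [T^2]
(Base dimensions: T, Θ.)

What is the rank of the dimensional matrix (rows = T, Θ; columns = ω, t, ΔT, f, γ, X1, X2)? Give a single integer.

2

Dimensional matrix (T×Θ by ω×t×ΔT×f×γ×X1×X2):
  T: [-1  1  0 -1 -1  1  2]
  Θ: [ 0  0  1  0  0 -2  0]
RREF → pivots at {ω,ΔT} ⇒ r = 2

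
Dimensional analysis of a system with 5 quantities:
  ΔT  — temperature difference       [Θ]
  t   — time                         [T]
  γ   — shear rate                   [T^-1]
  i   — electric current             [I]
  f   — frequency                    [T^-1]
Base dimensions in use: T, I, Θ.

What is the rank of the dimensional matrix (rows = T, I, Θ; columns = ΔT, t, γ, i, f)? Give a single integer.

Dimensional matrix (T×I×Θ by ΔT×t×γ×i×f):
  T: [ 0  1 -1  0 -1]
  I: [ 0  0  0  1  0]
  Θ: [ 1  0  0  0  0]
Echelon form has 3 nonzero rows (pivots: ΔT,t,i)

3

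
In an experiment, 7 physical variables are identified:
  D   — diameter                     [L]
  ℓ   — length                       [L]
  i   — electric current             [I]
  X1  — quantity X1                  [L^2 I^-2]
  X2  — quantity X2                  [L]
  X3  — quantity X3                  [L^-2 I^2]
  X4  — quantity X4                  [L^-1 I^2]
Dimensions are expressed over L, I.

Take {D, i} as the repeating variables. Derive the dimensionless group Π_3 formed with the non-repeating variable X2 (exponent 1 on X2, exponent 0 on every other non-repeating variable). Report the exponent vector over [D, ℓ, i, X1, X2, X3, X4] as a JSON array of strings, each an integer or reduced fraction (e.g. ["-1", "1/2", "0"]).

["-1", "0", "0", "0", "1", "0", "0"]

Dimensional matrix (L×I by D×ℓ×i×X1×X2×X3×X4):
  L: [ 1  1  0  2  1 -2 -1]
  I: [ 0  0  1 -2  0  2  2]
Echelon form has 2 nonzero rows (pivots: D,i)
Repeat: D,i; free: ℓ,X1,X2,X3,X4
RREF:
  r0: [   1    1    0    2    1   -2   -1]
  r1: [   0    0    1   -2    0    2    2]
Fix exponent of X2 at 1, ℓ at 0, X1 at 0, X3 at 0, X4 at 0; solve each RREF row for its pivot's exponent:
  r0: exp(D) + (1)·1 = 0 ⇒ exp(D) = -1
  r1: exp(i) + (0)·1 = 0 ⇒ exp(i) = 0
Π_3 = D^-1 · X2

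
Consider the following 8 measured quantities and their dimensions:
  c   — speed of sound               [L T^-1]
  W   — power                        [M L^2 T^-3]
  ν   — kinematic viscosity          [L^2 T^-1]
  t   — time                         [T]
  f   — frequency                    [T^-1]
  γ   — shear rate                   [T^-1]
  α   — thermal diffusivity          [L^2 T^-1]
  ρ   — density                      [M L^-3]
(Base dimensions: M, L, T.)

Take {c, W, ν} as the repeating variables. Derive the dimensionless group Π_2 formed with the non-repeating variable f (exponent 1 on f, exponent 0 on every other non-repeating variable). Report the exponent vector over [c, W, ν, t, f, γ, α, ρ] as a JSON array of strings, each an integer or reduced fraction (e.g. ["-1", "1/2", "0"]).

["-2", "0", "1", "0", "1", "0", "0", "0"]

Write exponents as rows M,L,T / cols c,W,ν,t,f,γ,α,ρ:
  M: [ 0  1  0  0  0  0  0  1]
  L: [ 1  2  2  0  0  0  2 -3]
  T: [-1 -3 -1  1 -1 -1 -1  0]
Row reduction gives pivot columns c,W,ν; rank = 3
Repeat: c,W,ν; free: t,f,γ,α,ρ
RREF:
  r0: [   1    0    0   -2    2    2    0   -1]
  r1: [   0    1    0    0    0    0    0    1]
  r2: [   0    0    1    1   -1   -1    1   -2]
Fix exponent of f at 1, t at 0, γ at 0, α at 0, ρ at 0; solve each RREF row for its pivot's exponent:
  r0: exp(c) + (2)·1 = 0 ⇒ exp(c) = -2
  r1: exp(W) + (0)·1 = 0 ⇒ exp(W) = 0
  r2: exp(ν) + (-1)·1 = 0 ⇒ exp(ν) = 1
Π_2 = c^-2 · ν · f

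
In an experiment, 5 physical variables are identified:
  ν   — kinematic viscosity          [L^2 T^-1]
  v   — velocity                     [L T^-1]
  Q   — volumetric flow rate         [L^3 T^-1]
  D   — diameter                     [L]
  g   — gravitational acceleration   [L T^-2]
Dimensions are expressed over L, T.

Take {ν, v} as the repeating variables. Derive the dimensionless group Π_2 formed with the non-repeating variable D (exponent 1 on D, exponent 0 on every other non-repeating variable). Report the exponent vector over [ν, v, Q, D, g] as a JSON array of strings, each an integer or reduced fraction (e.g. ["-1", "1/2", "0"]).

["-1", "1", "0", "1", "0"]

Exponent matrix [L,T] × [ν,v,Q,D,g]:
  L: [ 2  1  3  1  1]
  T: [-1 -1 -1  0 -2]
Row reduction gives pivot columns ν,v; rank = 2
Pivot set = {ν,v}, free = {Q,D,g}
RREF:
  r0: [   1    0    2    1   -1]
  r1: [   0    1   -1   -1    3]
Fix exponent of D at 1, Q at 0, g at 0; solve each RREF row for its pivot's exponent:
  r0: exp(ν) + (1)·1 = 0 ⇒ exp(ν) = -1
  r1: exp(v) + (-1)·1 = 0 ⇒ exp(v) = 1
Π_2 = ν^-1 · v · D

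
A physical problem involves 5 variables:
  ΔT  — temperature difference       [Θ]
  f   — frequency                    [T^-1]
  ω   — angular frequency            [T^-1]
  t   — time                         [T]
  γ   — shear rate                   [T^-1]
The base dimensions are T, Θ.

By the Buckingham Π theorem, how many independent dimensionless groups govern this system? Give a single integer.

3

Dimensional matrix (T×Θ by ΔT×f×ω×t×γ):
  T: [ 0 -1 -1  1 -1]
  Θ: [ 1  0  0  0  0]
RREF → pivots at {ΔT,f} ⇒ r = 2
5 vars − rank 2 = 3 Π groups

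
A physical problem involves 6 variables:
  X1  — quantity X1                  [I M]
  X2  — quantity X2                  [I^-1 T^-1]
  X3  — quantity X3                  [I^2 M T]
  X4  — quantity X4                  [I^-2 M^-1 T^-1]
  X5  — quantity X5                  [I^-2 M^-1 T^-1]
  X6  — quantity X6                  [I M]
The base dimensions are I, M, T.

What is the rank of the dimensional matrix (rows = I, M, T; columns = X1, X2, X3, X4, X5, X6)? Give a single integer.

2

Write exponents as rows I,M,T / cols X1,X2,X3,X4,X5,X6:
  I: [ 1 -1  2 -2 -2  1]
  M: [ 1  0  1 -1 -1  1]
  T: [ 0 -1  1 -1 -1  0]
Row reduction gives pivot columns X1,X2; rank = 2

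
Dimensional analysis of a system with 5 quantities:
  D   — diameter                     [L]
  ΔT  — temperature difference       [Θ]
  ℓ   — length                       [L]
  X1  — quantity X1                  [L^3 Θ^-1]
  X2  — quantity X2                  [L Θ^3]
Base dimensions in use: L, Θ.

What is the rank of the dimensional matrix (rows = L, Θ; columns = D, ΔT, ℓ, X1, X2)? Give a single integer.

Exponent matrix [L,Θ] × [D,ΔT,ℓ,X1,X2]:
  L: [ 1  0  1  3  1]
  Θ: [ 0  1  0 -1  3]
Row reduction gives pivot columns D,ΔT; rank = 2

2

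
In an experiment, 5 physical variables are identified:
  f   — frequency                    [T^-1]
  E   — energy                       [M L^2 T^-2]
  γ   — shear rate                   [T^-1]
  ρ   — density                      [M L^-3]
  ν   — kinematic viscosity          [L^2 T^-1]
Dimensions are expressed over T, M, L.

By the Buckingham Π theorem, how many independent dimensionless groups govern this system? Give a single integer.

Dimensional matrix (T×M×L by f×E×γ×ρ×ν):
  T: [-1 -2 -1  0 -1]
  M: [ 0  1  0  1  0]
  L: [ 0  2  0 -3  2]
Echelon form has 3 nonzero rows (pivots: f,E,ρ)
n=5, r=3 ⇒ 2 dimensionless groups

2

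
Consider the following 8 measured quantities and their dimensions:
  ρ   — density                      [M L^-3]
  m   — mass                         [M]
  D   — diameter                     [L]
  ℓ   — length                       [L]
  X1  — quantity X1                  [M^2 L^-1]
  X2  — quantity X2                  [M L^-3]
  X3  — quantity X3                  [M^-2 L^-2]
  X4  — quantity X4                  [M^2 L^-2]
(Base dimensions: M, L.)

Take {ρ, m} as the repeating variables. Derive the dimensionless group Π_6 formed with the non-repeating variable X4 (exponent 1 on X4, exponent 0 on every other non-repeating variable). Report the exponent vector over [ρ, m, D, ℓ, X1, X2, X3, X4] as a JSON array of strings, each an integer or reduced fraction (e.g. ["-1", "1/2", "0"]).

Write exponents as rows M,L / cols ρ,m,D,ℓ,X1,X2,X3,X4:
  M: [ 1  1  0  0  2  1 -2  2]
  L: [-3  0  1  1 -1 -3 -2 -2]
Echelon form has 2 nonzero rows (pivots: ρ,m)
Pivot set = {ρ,m}, free = {D,ℓ,X1,X2,X3,X4}
RREF:
  r0: [   1    0 -1/3 -1/3  1/3    1  2/3  2/3]
  r1: [   0    1  1/3  1/3  5/3    0 -8/3  4/3]
Fix exponent of X4 at 1, D at 0, ℓ at 0, X1 at 0, X2 at 0, X3 at 0; solve each RREF row for its pivot's exponent:
  r0: exp(ρ) + (2/3)·1 = 0 ⇒ exp(ρ) = -2/3
  r1: exp(m) + (4/3)·1 = 0 ⇒ exp(m) = -4/3
Π_6 = ρ^(-2/3) · m^(-4/3) · X4

["-2/3", "-4/3", "0", "0", "0", "0", "0", "1"]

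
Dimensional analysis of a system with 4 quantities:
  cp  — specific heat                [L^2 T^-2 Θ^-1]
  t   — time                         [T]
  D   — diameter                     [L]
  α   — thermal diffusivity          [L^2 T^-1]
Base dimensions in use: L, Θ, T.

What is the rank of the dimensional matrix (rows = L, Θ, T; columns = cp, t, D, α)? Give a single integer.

3

Write exponents as rows L,Θ,T / cols cp,t,D,α:
  L: [ 2  0  1  2]
  Θ: [-1  0  0  0]
  T: [-2  1  0 -1]
Echelon form has 3 nonzero rows (pivots: cp,t,D)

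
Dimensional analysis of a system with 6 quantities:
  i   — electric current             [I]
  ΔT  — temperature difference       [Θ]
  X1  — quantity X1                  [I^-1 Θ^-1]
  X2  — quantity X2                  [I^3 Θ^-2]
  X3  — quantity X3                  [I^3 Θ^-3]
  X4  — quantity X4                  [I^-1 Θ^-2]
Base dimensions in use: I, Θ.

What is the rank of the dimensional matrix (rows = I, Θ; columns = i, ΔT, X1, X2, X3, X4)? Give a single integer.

Dimensional matrix (I×Θ by i×ΔT×X1×X2×X3×X4):
  I: [ 1  0 -1  3  3 -1]
  Θ: [ 0  1 -1 -2 -3 -2]
RREF → pivots at {i,ΔT} ⇒ r = 2

2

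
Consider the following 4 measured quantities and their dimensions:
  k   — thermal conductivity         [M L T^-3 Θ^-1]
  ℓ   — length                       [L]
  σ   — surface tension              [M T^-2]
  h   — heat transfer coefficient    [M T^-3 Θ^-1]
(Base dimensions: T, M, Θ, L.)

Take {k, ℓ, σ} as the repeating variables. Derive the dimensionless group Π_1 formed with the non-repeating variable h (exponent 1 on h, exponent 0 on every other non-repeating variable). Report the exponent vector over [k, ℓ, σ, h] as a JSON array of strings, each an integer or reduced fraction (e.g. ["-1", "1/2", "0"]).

["-1", "1", "0", "1"]

Exponent matrix [T,M,Θ,L] × [k,ℓ,σ,h]:
  T: [-3  0 -2 -3]
  M: [ 1  0  1  1]
  Θ: [-1  0  0 -1]
  L: [ 1  1  0  0]
RREF → pivots at {k,ℓ,σ} ⇒ r = 3
Pivot set = {k,ℓ,σ}, free = {h}
RREF:
  r0: [   1    0    0    1]
  r1: [   0    1    0   -1]
  r2: [   0    0    1    0]
  r3: [   0    0    0    0]
Fix exponent of h at 1; solve each RREF row for its pivot's exponent:
  r0: exp(k) + (1)·1 = 0 ⇒ exp(k) = -1
  r1: exp(ℓ) + (-1)·1 = 0 ⇒ exp(ℓ) = 1
  r2: exp(σ) + (0)·1 = 0 ⇒ exp(σ) = 0
Π_1 = k^-1 · ℓ · h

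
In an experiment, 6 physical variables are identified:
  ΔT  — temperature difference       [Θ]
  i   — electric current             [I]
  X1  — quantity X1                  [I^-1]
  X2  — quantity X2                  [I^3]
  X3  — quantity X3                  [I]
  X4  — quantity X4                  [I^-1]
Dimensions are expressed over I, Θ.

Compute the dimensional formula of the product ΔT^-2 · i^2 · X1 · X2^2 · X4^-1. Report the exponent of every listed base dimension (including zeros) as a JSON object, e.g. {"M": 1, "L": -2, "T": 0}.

{"I": 8, "Θ": -2}

Exponent matrix [I,Θ] × [ΔT,i,X1,X2,X3,X4]:
  I: [ 0  1 -1  3  1 -1]
  Θ: [ 1  0  0  0  0  0]
  [I]: (-2)·0+(2)·1+(1)·-1+(2)·3+(-1)·-1 = 8
  [Θ]: (-2)·1+(2)·0+(1)·0+(2)·0+(-1)·0 = -2
⇒ I^8 Θ^-2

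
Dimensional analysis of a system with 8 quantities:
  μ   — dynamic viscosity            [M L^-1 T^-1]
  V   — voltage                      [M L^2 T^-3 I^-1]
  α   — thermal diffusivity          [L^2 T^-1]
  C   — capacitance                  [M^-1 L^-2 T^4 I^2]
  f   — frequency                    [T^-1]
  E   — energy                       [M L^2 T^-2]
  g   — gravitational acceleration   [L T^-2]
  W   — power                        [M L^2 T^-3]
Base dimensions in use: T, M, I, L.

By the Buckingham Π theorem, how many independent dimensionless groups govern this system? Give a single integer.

Exponent matrix [T,M,I,L] × [μ,V,α,C,f,E,g,W]:
  T: [-1 -3 -1  4 -1 -2 -2 -3]
  M: [ 1  1  0 -1  0  1  0  1]
  I: [ 0 -1  0  2  0  0  0  0]
  L: [-1  2  2 -2  0  2  1  2]
Echelon form has 4 nonzero rows (pivots: μ,V,α,C)
Π count = n − r = 8 − 4 = 4

4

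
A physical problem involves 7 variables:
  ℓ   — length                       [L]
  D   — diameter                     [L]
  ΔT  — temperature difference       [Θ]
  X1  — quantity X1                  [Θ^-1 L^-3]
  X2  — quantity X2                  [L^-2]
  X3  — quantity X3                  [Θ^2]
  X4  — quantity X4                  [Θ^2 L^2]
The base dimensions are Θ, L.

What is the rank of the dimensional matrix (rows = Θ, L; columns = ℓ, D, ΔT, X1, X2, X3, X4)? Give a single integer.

2

Dimensional matrix (Θ×L by ℓ×D×ΔT×X1×X2×X3×X4):
  Θ: [ 0  0  1 -1  0  2  2]
  L: [ 1  1  0 -3 -2  0  2]
RREF → pivots at {ℓ,ΔT} ⇒ r = 2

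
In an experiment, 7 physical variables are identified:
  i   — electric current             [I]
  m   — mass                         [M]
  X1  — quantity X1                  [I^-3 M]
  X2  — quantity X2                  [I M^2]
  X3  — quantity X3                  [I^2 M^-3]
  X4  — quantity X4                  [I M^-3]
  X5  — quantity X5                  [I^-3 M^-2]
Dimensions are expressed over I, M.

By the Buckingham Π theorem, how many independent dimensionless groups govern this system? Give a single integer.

Dimensional matrix (I×M by i×m×X1×X2×X3×X4×X5):
  I: [ 1  0 -3  1  2  1 -3]
  M: [ 0  1  1  2 -3 -3 -2]
Row reduction gives pivot columns i,m; rank = 2
7 vars − rank 2 = 5 Π groups

5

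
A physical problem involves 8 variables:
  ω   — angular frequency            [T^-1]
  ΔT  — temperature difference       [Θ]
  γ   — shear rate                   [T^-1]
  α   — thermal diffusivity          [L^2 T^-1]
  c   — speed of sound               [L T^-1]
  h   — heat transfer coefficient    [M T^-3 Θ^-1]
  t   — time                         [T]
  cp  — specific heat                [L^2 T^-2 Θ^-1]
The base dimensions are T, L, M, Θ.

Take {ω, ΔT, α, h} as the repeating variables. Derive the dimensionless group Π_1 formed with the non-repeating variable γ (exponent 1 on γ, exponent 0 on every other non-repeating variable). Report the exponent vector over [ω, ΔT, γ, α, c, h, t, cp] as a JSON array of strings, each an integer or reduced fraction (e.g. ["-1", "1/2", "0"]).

Exponent matrix [T,L,M,Θ] × [ω,ΔT,γ,α,c,h,t,cp]:
  T: [-1  0 -1 -1 -1 -3  1 -2]
  L: [ 0  0  0  2  1  0  0  2]
  M: [ 0  0  0  0  0  1  0  0]
  Θ: [ 0  1  0  0  0 -1  0 -1]
RREF → pivots at {ω,ΔT,α,h} ⇒ r = 4
Pivot set = {ω,ΔT,α,h}, free = {γ,c,t,cp}
RREF:
  r0: [   1    0    1    0  1/2    0   -1    1]
  r1: [   0    1    0    0    0    0    0   -1]
  r2: [   0    0    0    1  1/2    0    0    1]
  r3: [   0    0    0    0    0    1    0    0]
Fix exponent of γ at 1, c at 0, t at 0, cp at 0; solve each RREF row for its pivot's exponent:
  r0: exp(ω) + (1)·1 = 0 ⇒ exp(ω) = -1
  r1: exp(ΔT) + (0)·1 = 0 ⇒ exp(ΔT) = 0
  r2: exp(α) + (0)·1 = 0 ⇒ exp(α) = 0
  r3: exp(h) + (0)·1 = 0 ⇒ exp(h) = 0
Π_1 = ω^-1 · γ

["-1", "0", "1", "0", "0", "0", "0", "0"]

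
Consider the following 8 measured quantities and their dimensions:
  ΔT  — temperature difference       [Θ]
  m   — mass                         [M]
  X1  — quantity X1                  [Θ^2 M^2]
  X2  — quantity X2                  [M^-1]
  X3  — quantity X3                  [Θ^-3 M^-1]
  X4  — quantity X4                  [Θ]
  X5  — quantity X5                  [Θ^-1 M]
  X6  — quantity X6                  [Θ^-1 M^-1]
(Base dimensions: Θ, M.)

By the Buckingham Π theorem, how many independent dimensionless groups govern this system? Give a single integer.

6

Write exponents as rows Θ,M / cols ΔT,m,X1,X2,X3,X4,X5,X6:
  Θ: [ 1  0  2  0 -3  1 -1 -1]
  M: [ 0  1  2 -1 -1  0  1 -1]
RREF → pivots at {ΔT,m} ⇒ r = 2
n=8, r=2 ⇒ 6 dimensionless groups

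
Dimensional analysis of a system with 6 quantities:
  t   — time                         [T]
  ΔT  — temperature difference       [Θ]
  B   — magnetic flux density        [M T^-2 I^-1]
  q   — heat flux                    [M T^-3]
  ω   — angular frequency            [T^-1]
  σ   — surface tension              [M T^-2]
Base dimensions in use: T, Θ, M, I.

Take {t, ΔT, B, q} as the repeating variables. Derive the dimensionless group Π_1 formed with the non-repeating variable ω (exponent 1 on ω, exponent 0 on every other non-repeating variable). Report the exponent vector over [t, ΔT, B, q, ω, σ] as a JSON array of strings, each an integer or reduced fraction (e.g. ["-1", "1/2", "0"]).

Write exponents as rows T,Θ,M,I / cols t,ΔT,B,q,ω,σ:
  T: [ 1  0 -2 -3 -1 -2]
  Θ: [ 0  1  0  0  0  0]
  M: [ 0  0  1  1  0  1]
  I: [ 0  0 -1  0  0  0]
RREF → pivots at {t,ΔT,B,q} ⇒ r = 4
Repeat: t,ΔT,B,q; free: ω,σ
RREF:
  r0: [   1    0    0    0   -1    1]
  r1: [   0    1    0    0    0    0]
  r2: [   0    0    1    0    0    0]
  r3: [   0    0    0    1    0    1]
Fix exponent of ω at 1, σ at 0; solve each RREF row for its pivot's exponent:
  r0: exp(t) + (-1)·1 = 0 ⇒ exp(t) = 1
  r1: exp(ΔT) + (0)·1 = 0 ⇒ exp(ΔT) = 0
  r2: exp(B) + (0)·1 = 0 ⇒ exp(B) = 0
  r3: exp(q) + (0)·1 = 0 ⇒ exp(q) = 0
Π_1 = t · ω

["1", "0", "0", "0", "1", "0"]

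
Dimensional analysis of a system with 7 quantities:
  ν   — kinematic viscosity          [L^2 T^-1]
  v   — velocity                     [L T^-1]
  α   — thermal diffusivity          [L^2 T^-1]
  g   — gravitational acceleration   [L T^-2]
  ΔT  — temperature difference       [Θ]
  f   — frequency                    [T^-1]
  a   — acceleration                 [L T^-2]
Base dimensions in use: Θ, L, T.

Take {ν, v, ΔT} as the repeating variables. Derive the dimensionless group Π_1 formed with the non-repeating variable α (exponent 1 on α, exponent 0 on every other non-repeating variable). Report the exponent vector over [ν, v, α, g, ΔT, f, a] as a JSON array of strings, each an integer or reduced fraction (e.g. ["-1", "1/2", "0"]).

["-1", "0", "1", "0", "0", "0", "0"]

Dimensional matrix (Θ×L×T by ν×v×α×g×ΔT×f×a):
  Θ: [ 0  0  0  0  1  0  0]
  L: [ 2  1  2  1  0  0  1]
  T: [-1 -1 -1 -2  0 -1 -2]
Echelon form has 3 nonzero rows (pivots: ν,v,ΔT)
Pivot set = {ν,v,ΔT}, free = {α,g,f,a}
RREF:
  r0: [   1    0    1   -1    0   -1   -1]
  r1: [   0    1    0    3    0    2    3]
  r2: [   0    0    0    0    1    0    0]
Fix exponent of α at 1, g at 0, f at 0, a at 0; solve each RREF row for its pivot's exponent:
  r0: exp(ν) + (1)·1 = 0 ⇒ exp(ν) = -1
  r1: exp(v) + (0)·1 = 0 ⇒ exp(v) = 0
  r2: exp(ΔT) + (0)·1 = 0 ⇒ exp(ΔT) = 0
Π_1 = ν^-1 · α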